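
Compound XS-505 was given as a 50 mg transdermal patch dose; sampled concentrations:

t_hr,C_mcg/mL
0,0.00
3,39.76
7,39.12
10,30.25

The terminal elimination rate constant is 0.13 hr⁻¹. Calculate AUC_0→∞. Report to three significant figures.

Trapezoidal AUC_0→10:
  [0→3]: (0.00+39.76)/2 × 3 = 59.64
  [3→7]: (39.76+39.12)/2 × 4 = 157.76
  [7→10]: (39.12+30.25)/2 × 3 = 104.055
  Sum = 321.455 mcg/mL·hr
Extrapolated tail: C_last / k_e = 30.25 / 0.13 = 232.692
AUC_0→∞ = 321.455 + 232.692 = 554.147 mcg/mL·hr

AUC = 554 mcg/mL·hr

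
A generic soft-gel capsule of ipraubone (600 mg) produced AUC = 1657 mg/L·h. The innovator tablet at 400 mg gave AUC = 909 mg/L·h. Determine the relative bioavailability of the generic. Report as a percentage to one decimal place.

F_rel = (AUC_test/D_test) / (AUC_ref/D_ref)
      = (1657/600) / (909/400)
      = 2.76167 / 2.2725 = 1.2153 = 121.53%

F_rel = 121.5%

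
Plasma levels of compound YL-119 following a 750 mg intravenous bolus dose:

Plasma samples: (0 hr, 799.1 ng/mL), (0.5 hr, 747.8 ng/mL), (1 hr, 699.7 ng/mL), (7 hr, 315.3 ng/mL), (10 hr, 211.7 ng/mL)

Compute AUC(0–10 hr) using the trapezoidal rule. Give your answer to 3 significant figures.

AUC = 4580 ng/mL·hr

Trapezoidal AUC_0→10:
  [0→0.5]: (799.1+747.8)/2 × 0.5 = 386.725
  [0.5→1]: (747.8+699.7)/2 × 0.5 = 361.875
  [1→7]: (699.7+315.3)/2 × 6 = 3045.0
  [7→10]: (315.3+211.7)/2 × 3 = 790.5
  Sum = 4584.1 ng/mL·hr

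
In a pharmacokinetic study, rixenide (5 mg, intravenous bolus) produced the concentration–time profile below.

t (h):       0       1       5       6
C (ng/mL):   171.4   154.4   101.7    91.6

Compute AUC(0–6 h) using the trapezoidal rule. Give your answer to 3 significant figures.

Trapezoidal AUC_0→6:
  [0→1]: (171.4+154.4)/2 × 1 = 162.9
  [1→5]: (154.4+101.7)/2 × 4 = 512.2
  [5→6]: (101.7+91.6)/2 × 1 = 96.65
  Sum = 771.75 ng/mL·h

AUC = 772 ng/mL·h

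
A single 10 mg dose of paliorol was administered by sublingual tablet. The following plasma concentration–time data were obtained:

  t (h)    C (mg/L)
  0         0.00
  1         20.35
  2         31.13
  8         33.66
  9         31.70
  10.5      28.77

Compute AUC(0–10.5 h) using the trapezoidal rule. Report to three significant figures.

Trapezoidal AUC_0→10.5:
  [0→1]: (0.00+20.35)/2 × 1 = 10.175
  [1→2]: (20.35+31.13)/2 × 1 = 25.74
  [2→8]: (31.13+33.66)/2 × 6 = 194.37
  [8→9]: (33.66+31.70)/2 × 1 = 32.68
  [9→10.5]: (31.70+28.77)/2 × 1.5 = 45.3525
  Sum = 308.3175 mg/L·h

AUC = 308 mg/L·h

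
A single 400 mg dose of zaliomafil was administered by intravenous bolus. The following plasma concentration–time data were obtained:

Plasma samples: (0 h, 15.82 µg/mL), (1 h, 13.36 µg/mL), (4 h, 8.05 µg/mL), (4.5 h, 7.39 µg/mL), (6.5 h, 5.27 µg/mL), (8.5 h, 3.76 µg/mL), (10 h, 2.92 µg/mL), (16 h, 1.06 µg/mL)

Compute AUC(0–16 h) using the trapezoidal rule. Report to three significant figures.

AUC = 89.2 µg/mL·h

Trapezoidal AUC_0→16:
  [0→1]: (15.82+13.36)/2 × 1 = 14.59
  [1→4]: (13.36+8.05)/2 × 3 = 32.115
  [4→4.5]: (8.05+7.39)/2 × 0.5 = 3.86
  [4.5→6.5]: (7.39+5.27)/2 × 2 = 12.66
  [6.5→8.5]: (5.27+3.76)/2 × 2 = 9.03
  [8.5→10]: (3.76+2.92)/2 × 1.5 = 5.01
  [10→16]: (2.92+1.06)/2 × 6 = 11.94
  Sum = 89.205 µg/mL·h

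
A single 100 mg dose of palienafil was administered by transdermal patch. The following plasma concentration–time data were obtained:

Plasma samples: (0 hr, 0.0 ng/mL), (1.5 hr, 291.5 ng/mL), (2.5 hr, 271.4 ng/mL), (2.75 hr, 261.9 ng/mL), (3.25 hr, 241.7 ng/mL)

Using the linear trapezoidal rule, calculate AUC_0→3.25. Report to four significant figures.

AUC = 692.6 ng/mL·hr

Trapezoidal AUC_0→3.25:
  [0→1.5]: (0.0+291.5)/2 × 1.5 = 218.625
  [1.5→2.5]: (291.5+271.4)/2 × 1 = 281.45
  [2.5→2.75]: (271.4+261.9)/2 × 0.25 = 66.6625
  [2.75→3.25]: (261.9+241.7)/2 × 0.5 = 125.9
  Sum = 692.6375 ng/mL·hr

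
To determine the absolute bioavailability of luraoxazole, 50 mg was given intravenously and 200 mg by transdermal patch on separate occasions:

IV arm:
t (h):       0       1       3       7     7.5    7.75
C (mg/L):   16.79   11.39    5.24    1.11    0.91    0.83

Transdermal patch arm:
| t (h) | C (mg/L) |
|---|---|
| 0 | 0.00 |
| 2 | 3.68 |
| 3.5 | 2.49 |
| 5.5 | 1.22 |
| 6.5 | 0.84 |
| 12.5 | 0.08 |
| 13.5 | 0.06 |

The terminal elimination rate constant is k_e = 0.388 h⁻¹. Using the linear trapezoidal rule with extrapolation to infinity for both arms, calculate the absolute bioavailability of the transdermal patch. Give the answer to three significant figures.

Trapezoidal AUC_0→7.75 (IV):
  [0→1]: (16.79+11.39)/2 × 1 = 14.09
  [1→3]: (11.39+5.24)/2 × 2 = 16.63
  [3→7]: (5.24+1.11)/2 × 4 = 12.7
  [7→7.5]: (1.11+0.91)/2 × 0.5 = 0.505
  [7.5→7.75]: (0.91+0.83)/2 × 0.25 = 0.2175
  Sum = 44.1425 mg/L·h
IV tail: 0.83/0.388 = 2.139; AUC_iv,0→∞ = 44.1425 + 2.139 = 46.2815 mg/L·h
Trapezoidal AUC_0→13.5 (transdermal patch):
  [0→2]: (0.00+3.68)/2 × 2 = 3.68
  [2→3.5]: (3.68+2.49)/2 × 1.5 = 4.6275
  [3.5→5.5]: (2.49+1.22)/2 × 2 = 3.71
  [5.5→6.5]: (1.22+0.84)/2 × 1 = 1.03
  [6.5→12.5]: (0.84+0.08)/2 × 6 = 2.76
  [12.5→13.5]: (0.08+0.06)/2 × 1 = 0.07
  Sum = 15.8775 mg/L·h
transdermal patch tail: 0.06/0.388 = 0.155; AUC_ev,0→∞ = 15.8775 + 0.155 = 16.0325 mg/L·h
F = (AUC_ev/D_ev)/(AUC_iv/D_iv) = (16.0325/200)/(46.2815/50) = 0.0801625/0.92563 = 0.0866

F = 0.0866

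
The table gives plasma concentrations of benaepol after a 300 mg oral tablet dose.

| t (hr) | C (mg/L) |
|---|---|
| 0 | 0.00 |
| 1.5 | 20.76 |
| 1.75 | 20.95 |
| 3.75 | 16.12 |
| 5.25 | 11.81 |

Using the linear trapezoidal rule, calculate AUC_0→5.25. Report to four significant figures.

Trapezoidal AUC_0→5.25:
  [0→1.5]: (0.00+20.76)/2 × 1.5 = 15.57
  [1.5→1.75]: (20.76+20.95)/2 × 0.25 = 5.21375
  [1.75→3.75]: (20.95+16.12)/2 × 2 = 37.07
  [3.75→5.25]: (16.12+11.81)/2 × 1.5 = 20.9475
  Sum = 78.80125 mg/L·hr

AUC = 78.80 mg/L·hr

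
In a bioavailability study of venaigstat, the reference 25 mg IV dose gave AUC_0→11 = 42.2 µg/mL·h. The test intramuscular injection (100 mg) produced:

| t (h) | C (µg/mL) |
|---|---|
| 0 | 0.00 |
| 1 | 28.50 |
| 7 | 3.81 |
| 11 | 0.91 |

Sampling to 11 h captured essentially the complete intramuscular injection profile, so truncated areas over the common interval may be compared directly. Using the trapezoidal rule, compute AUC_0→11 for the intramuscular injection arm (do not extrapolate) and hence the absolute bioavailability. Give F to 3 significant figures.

Trapezoidal AUC_0→11 (intramuscular injection):
  [0→1]: (0.00+28.50)/2 × 1 = 14.25
  [1→7]: (28.50+3.81)/2 × 6 = 96.93
  [7→11]: (3.81+0.91)/2 × 4 = 9.44
  Sum = 120.62 µg/mL·h
F = (AUC_ev/D_ev)/(AUC_iv/D_iv) = (120.62/100)/(42.2/25) = 1.2062/1.688 = 0.7146

F = 0.715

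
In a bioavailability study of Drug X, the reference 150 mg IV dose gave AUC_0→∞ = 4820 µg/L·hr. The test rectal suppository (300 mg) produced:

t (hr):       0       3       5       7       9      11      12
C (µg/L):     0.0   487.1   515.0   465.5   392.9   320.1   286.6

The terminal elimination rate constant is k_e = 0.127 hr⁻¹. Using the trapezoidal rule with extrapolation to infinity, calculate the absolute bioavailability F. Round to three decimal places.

Trapezoidal AUC_0→12 (rectal suppository):
  [0→3]: (0.0+487.1)/2 × 3 = 730.65
  [3→5]: (487.1+515.0)/2 × 2 = 1002.1
  [5→7]: (515.0+465.5)/2 × 2 = 980.5
  [7→9]: (465.5+392.9)/2 × 2 = 858.4
  [9→11]: (392.9+320.1)/2 × 2 = 713.0
  [11→12]: (320.1+286.6)/2 × 1 = 303.35
  Sum = 4588.0 µg/L·hr
Tail: C_last/k_e = 286.6/0.127 = 2256.693
AUC_0→∞ (rectal suppository) = 4588.0 + 2256.693 = 6844.693 µg/L·hr
F = (AUC_ev/D_ev)/(AUC_iv/D_iv) = (6844.693/300)/(4820/150) = 22.8156/32.1333 = 0.7100

F = 0.710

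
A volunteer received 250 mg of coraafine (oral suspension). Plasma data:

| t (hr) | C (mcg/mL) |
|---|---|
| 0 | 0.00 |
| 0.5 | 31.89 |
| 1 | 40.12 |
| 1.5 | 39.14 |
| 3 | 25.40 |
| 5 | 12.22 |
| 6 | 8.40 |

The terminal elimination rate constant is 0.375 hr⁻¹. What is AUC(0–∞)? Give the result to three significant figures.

Trapezoidal AUC_0→6:
  [0→0.5]: (0.00+31.89)/2 × 0.5 = 7.9725
  [0.5→1]: (31.89+40.12)/2 × 0.5 = 18.0025
  [1→1.5]: (40.12+39.14)/2 × 0.5 = 19.815
  [1.5→3]: (39.14+25.40)/2 × 1.5 = 48.405
  [3→5]: (25.40+12.22)/2 × 2 = 37.62
  [5→6]: (12.22+8.40)/2 × 1 = 10.31
  Sum = 142.125 mcg/mL·hr
Extrapolated tail: C_last / k_e = 8.40 / 0.375 = 22.400
AUC_0→∞ = 142.125 + 22.400 = 164.525 mcg/mL·hr

AUC = 165 mcg/mL·hr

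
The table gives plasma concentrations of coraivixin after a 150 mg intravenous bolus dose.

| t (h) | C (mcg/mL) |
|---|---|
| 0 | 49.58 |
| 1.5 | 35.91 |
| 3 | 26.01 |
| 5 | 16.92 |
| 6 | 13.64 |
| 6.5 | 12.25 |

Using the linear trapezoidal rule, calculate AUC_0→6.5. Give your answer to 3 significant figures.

AUC = 175 mcg/mL·h

Trapezoidal AUC_0→6.5:
  [0→1.5]: (49.58+35.91)/2 × 1.5 = 64.1175
  [1.5→3]: (35.91+26.01)/2 × 1.5 = 46.44
  [3→5]: (26.01+16.92)/2 × 2 = 42.93
  [5→6]: (16.92+13.64)/2 × 1 = 15.28
  [6→6.5]: (13.64+12.25)/2 × 0.5 = 6.4725
  Sum = 175.24 mcg/mL·h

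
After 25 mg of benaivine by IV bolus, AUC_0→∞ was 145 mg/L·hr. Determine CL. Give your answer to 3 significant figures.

CL = Dose_iv / AUC_0→∞
   = 25 / 145 = 0.172414 L/hr

CL = 0.172 L/hr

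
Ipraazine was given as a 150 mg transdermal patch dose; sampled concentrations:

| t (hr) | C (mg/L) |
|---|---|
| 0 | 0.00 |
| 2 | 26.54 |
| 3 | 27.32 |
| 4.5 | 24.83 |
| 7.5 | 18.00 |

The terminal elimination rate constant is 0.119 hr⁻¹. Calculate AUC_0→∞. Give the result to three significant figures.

Trapezoidal AUC_0→7.5:
  [0→2]: (0.00+26.54)/2 × 2 = 26.54
  [2→3]: (26.54+27.32)/2 × 1 = 26.93
  [3→4.5]: (27.32+24.83)/2 × 1.5 = 39.1125
  [4.5→7.5]: (24.83+18.00)/2 × 3 = 64.245
  Sum = 156.8275 mg/L·hr
Extrapolated tail: C_last / k_e = 18.00 / 0.119 = 151.261
AUC_0→∞ = 156.8275 + 151.261 = 308.0885 mg/L·hr

AUC = 308 mg/L·hr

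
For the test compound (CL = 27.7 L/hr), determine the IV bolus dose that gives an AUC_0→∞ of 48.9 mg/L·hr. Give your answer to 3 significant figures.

Dose_iv = CL × AUC_0→∞
     = 27.7 × 48.9 = 1354.53 mg

Dose = 1350 mg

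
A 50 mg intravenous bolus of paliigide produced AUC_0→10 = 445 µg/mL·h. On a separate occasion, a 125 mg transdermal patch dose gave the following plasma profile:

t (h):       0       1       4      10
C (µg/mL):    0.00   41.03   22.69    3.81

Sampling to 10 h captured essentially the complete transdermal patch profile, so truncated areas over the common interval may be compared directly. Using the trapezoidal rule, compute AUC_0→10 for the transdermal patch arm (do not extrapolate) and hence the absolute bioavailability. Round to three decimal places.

F = 0.176

Trapezoidal AUC_0→10 (transdermal patch):
  [0→1]: (0.00+41.03)/2 × 1 = 20.515
  [1→4]: (41.03+22.69)/2 × 3 = 95.58
  [4→10]: (22.69+3.81)/2 × 6 = 79.5
  Sum = 195.595 µg/mL·h
F = (AUC_ev/D_ev)/(AUC_iv/D_iv) = (195.595/125)/(445/50) = 1.56476/8.9 = 0.1758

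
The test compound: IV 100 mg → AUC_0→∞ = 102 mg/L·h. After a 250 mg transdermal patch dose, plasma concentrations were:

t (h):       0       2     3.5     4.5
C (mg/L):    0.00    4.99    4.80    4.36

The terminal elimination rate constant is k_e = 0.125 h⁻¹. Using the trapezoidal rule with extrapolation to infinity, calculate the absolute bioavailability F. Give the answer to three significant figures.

F = 0.203

Trapezoidal AUC_0→4.5 (transdermal patch):
  [0→2]: (0.00+4.99)/2 × 2 = 4.99
  [2→3.5]: (4.99+4.80)/2 × 1.5 = 7.3425
  [3.5→4.5]: (4.80+4.36)/2 × 1 = 4.58
  Sum = 16.9125 mg/L·h
Tail: C_last/k_e = 4.36/0.125 = 34.880
AUC_0→∞ (transdermal patch) = 16.9125 + 34.880 = 51.7925 mg/L·h
F = (AUC_ev/D_ev)/(AUC_iv/D_iv) = (51.7925/250)/(102/100) = 0.20717/1.02 = 0.2031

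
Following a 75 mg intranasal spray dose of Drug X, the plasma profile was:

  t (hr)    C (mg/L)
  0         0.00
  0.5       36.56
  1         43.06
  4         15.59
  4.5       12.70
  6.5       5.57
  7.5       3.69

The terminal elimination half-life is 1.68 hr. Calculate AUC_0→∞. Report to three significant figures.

AUC = 156 mg/L·hr

Trapezoidal AUC_0→7.5:
  [0→0.5]: (0.00+36.56)/2 × 0.5 = 9.14
  [0.5→1]: (36.56+43.06)/2 × 0.5 = 19.905
  [1→4]: (43.06+15.59)/2 × 3 = 87.975
  [4→4.5]: (15.59+12.70)/2 × 0.5 = 7.0725
  [4.5→6.5]: (12.70+5.57)/2 × 2 = 18.27
  [6.5→7.5]: (5.57+3.69)/2 × 1 = 4.63
  Sum = 146.9925 mg/L·hr
k_e = ln2 / t½ = 0.693147 / 1.68 = 0.4126 hr^-1
Extrapolated tail: C_last / k_e = 3.69 / 0.4126 = 8.943
AUC_0→∞ = 146.9925 + 8.943 = 155.9355 mg/L·hr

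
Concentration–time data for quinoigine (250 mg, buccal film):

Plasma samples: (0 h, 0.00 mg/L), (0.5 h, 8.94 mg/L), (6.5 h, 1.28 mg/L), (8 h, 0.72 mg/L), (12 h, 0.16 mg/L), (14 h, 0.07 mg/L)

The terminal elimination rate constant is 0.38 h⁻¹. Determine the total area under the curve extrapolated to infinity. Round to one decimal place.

AUC = 36.6 mg/L·h

Trapezoidal AUC_0→14:
  [0→0.5]: (0.00+8.94)/2 × 0.5 = 2.235
  [0.5→6.5]: (8.94+1.28)/2 × 6 = 30.66
  [6.5→8]: (1.28+0.72)/2 × 1.5 = 1.5
  [8→12]: (0.72+0.16)/2 × 4 = 1.76
  [12→14]: (0.16+0.07)/2 × 2 = 0.23
  Sum = 36.385 mg/L·h
Extrapolated tail: C_last / k_e = 0.07 / 0.38 = 0.184
AUC_0→∞ = 36.385 + 0.184 = 36.569 mg/L·h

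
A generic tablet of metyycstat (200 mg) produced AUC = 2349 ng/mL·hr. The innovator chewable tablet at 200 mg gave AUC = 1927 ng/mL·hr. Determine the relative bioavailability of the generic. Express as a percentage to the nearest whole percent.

F_rel = 122%

F_rel = (AUC_test/D_test) / (AUC_ref/D_ref)
      = (2349/200) / (1927/200)
      = 11.745 / 9.635 = 1.2190 = 121.90%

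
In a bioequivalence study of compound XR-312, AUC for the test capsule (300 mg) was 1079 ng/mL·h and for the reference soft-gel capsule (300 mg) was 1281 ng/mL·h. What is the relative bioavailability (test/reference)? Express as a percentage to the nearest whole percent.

F_rel = 84%

F_rel = (AUC_test/D_test) / (AUC_ref/D_ref)
      = (1079/300) / (1281/300)
      = 3.59667 / 4.27 = 0.8423 = 84.23%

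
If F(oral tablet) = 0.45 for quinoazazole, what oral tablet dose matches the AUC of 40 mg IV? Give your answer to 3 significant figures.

For equal systemic exposure: F × D_ev = D_iv
D_ev = D_iv / F = 40 / 0.45 = 88.8889 mg

D_oral = 88.9 mg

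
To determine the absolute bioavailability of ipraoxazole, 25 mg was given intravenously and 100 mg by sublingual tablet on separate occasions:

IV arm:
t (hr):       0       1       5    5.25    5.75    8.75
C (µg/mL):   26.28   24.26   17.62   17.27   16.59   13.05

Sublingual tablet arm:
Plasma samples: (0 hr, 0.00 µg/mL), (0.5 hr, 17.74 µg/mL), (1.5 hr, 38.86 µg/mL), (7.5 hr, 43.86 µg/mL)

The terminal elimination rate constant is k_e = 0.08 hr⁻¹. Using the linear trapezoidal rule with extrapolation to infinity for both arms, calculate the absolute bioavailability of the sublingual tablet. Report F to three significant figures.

F = 0.629

Trapezoidal AUC_0→8.75 (IV):
  [0→1]: (26.28+24.26)/2 × 1 = 25.27
  [1→5]: (24.26+17.62)/2 × 4 = 83.76
  [5→5.25]: (17.62+17.27)/2 × 0.25 = 4.36125
  [5.25→5.75]: (17.27+16.59)/2 × 0.5 = 8.465
  [5.75→8.75]: (16.59+13.05)/2 × 3 = 44.46
  Sum = 166.31625 µg/mL·hr
IV tail: 13.05/0.08 = 163.125; AUC_iv,0→∞ = 166.31625 + 163.125 = 329.44125 µg/mL·hr
Trapezoidal AUC_0→7.5 (sublingual tablet):
  [0→0.5]: (0.00+17.74)/2 × 0.5 = 4.435
  [0.5→1.5]: (17.74+38.86)/2 × 1 = 28.3
  [1.5→7.5]: (38.86+43.86)/2 × 6 = 248.16
  Sum = 280.895 µg/mL·hr
sublingual tablet tail: 43.86/0.08 = 548.250; AUC_ev,0→∞ = 280.895 + 548.250 = 829.145 µg/mL·hr
F = (AUC_ev/D_ev)/(AUC_iv/D_iv) = (829.145/100)/(329.44125/25) = 8.29145/13.17765 = 0.6292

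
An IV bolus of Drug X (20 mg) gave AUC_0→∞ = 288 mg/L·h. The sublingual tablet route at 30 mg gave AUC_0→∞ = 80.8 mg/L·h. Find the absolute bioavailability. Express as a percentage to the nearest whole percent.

F = 19%

F = (AUC_ev / D_ev) / (AUC_iv / D_iv)
  = (80.8/30) / (288/20)
  = 2.69333 / 14.4 = 0.1870
  = 18.70%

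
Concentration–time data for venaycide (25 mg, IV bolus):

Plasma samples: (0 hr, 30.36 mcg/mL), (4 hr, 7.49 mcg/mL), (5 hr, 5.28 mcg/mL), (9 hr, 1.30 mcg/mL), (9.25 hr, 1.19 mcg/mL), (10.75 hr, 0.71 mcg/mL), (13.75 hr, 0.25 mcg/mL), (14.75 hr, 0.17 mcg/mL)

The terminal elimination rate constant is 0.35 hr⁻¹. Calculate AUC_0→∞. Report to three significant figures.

AUC = 99.1 mcg/mL·hr

Trapezoidal AUC_0→14.75:
  [0→4]: (30.36+7.49)/2 × 4 = 75.7
  [4→5]: (7.49+5.28)/2 × 1 = 6.385
  [5→9]: (5.28+1.30)/2 × 4 = 13.16
  [9→9.25]: (1.30+1.19)/2 × 0.25 = 0.31125
  [9.25→10.75]: (1.19+0.71)/2 × 1.5 = 1.425
  [10.75→13.75]: (0.71+0.25)/2 × 3 = 1.44
  [13.75→14.75]: (0.25+0.17)/2 × 1 = 0.21
  Sum = 98.63125 mcg/mL·hr
Extrapolated tail: C_last / k_e = 0.17 / 0.35 = 0.486
AUC_0→∞ = 98.63125 + 0.486 = 99.11725 mcg/mL·hr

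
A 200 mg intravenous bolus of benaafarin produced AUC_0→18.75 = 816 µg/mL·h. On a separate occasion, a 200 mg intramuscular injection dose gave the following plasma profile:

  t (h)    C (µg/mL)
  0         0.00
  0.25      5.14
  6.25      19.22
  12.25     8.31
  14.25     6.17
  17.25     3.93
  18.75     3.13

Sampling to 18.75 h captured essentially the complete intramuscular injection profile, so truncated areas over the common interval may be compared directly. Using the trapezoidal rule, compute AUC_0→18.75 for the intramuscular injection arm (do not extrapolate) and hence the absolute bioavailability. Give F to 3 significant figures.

F = 0.234

Trapezoidal AUC_0→18.75 (intramuscular injection):
  [0→0.25]: (0.00+5.14)/2 × 0.25 = 0.6425
  [0.25→6.25]: (5.14+19.22)/2 × 6 = 73.08
  [6.25→12.25]: (19.22+8.31)/2 × 6 = 82.59
  [12.25→14.25]: (8.31+6.17)/2 × 2 = 14.48
  [14.25→17.25]: (6.17+3.93)/2 × 3 = 15.15
  [17.25→18.75]: (3.93+3.13)/2 × 1.5 = 5.295
  Sum = 191.2375 µg/mL·h
F = (AUC_ev/D_ev)/(AUC_iv/D_iv) = (191.2375/200)/(816/200) = 0.9561875/4.08 = 0.2344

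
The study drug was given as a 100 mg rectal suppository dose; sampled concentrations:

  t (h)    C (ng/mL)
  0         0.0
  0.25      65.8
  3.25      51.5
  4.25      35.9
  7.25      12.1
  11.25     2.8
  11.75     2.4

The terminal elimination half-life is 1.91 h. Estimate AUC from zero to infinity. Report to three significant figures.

AUC = 338 ng/mL·h

Trapezoidal AUC_0→11.75:
  [0→0.25]: (0.0+65.8)/2 × 0.25 = 8.225
  [0.25→3.25]: (65.8+51.5)/2 × 3 = 175.95
  [3.25→4.25]: (51.5+35.9)/2 × 1 = 43.7
  [4.25→7.25]: (35.9+12.1)/2 × 3 = 72.0
  [7.25→11.25]: (12.1+2.8)/2 × 4 = 29.8
  [11.25→11.75]: (2.8+2.4)/2 × 0.5 = 1.3
  Sum = 330.975 ng/mL·h
k_e = ln2 / t½ = 0.693147 / 1.91 = 0.3629 h^-1
Extrapolated tail: C_last / k_e = 2.4 / 0.3629 = 6.613
AUC_0→∞ = 330.975 + 6.613 = 337.588 ng/mL·h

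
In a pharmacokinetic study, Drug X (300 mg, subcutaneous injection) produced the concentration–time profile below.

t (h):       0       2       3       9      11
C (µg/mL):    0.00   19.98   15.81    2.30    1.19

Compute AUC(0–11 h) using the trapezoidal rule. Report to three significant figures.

AUC = 95.7 µg/mL·h

Trapezoidal AUC_0→11:
  [0→2]: (0.00+19.98)/2 × 2 = 19.98
  [2→3]: (19.98+15.81)/2 × 1 = 17.895
  [3→9]: (15.81+2.30)/2 × 6 = 54.33
  [9→11]: (2.30+1.19)/2 × 2 = 3.49
  Sum = 95.695 µg/mL·h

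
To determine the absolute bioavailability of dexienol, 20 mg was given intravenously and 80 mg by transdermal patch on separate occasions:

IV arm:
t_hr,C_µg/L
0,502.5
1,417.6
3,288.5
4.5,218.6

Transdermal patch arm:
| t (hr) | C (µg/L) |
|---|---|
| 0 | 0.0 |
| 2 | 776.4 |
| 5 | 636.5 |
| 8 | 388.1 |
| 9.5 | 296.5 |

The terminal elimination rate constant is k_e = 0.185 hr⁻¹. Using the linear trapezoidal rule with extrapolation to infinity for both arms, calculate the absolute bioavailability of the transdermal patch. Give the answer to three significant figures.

F = 0.600

Trapezoidal AUC_0→4.5 (IV):
  [0→1]: (502.5+417.6)/2 × 1 = 460.05
  [1→3]: (417.6+288.5)/2 × 2 = 706.1
  [3→4.5]: (288.5+218.6)/2 × 1.5 = 380.325
  Sum = 1546.475 µg/L·hr
IV tail: 218.6/0.185 = 1181.622; AUC_iv,0→∞ = 1546.475 + 1181.622 = 2728.097 µg/L·hr
Trapezoidal AUC_0→9.5 (transdermal patch):
  [0→2]: (0.0+776.4)/2 × 2 = 776.4
  [2→5]: (776.4+636.5)/2 × 3 = 2119.35
  [5→8]: (636.5+388.1)/2 × 3 = 1536.9
  [8→9.5]: (388.1+296.5)/2 × 1.5 = 513.45
  Sum = 4946.1 µg/L·hr
transdermal patch tail: 296.5/0.185 = 1602.703; AUC_ev,0→∞ = 4946.1 + 1602.703 = 6548.803 µg/L·hr
F = (AUC_ev/D_ev)/(AUC_iv/D_iv) = (6548.803/80)/(2728.097/20) = 81.86/136.40485 = 0.6001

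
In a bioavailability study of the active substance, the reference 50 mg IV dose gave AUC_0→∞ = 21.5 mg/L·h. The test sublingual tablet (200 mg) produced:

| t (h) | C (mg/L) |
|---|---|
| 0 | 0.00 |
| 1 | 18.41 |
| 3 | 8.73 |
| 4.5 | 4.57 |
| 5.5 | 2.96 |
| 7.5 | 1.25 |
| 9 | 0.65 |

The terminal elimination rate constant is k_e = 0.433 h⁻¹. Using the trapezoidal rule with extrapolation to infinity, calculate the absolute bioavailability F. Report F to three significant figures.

F = 0.665

Trapezoidal AUC_0→9 (sublingual tablet):
  [0→1]: (0.00+18.41)/2 × 1 = 9.205
  [1→3]: (18.41+8.73)/2 × 2 = 27.14
  [3→4.5]: (8.73+4.57)/2 × 1.5 = 9.975
  [4.5→5.5]: (4.57+2.96)/2 × 1 = 3.765
  [5.5→7.5]: (2.96+1.25)/2 × 2 = 4.21
  [7.5→9]: (1.25+0.65)/2 × 1.5 = 1.425
  Sum = 55.72 mg/L·h
Tail: C_last/k_e = 0.65/0.433 = 1.501
AUC_0→∞ (sublingual tablet) = 55.72 + 1.501 = 57.221 mg/L·h
F = (AUC_ev/D_ev)/(AUC_iv/D_iv) = (57.221/200)/(21.5/50) = 0.286105/0.43 = 0.6654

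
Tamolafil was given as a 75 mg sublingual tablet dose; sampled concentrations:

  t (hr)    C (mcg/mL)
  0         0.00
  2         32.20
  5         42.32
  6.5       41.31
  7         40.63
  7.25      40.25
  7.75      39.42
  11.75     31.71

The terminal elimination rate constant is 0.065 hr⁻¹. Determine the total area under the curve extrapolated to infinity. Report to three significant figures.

Trapezoidal AUC_0→11.75:
  [0→2]: (0.00+32.20)/2 × 2 = 32.2
  [2→5]: (32.20+42.32)/2 × 3 = 111.78
  [5→6.5]: (42.32+41.31)/2 × 1.5 = 62.7225
  [6.5→7]: (41.31+40.63)/2 × 0.5 = 20.485
  [7→7.25]: (40.63+40.25)/2 × 0.25 = 10.11
  [7.25→7.75]: (40.25+39.42)/2 × 0.5 = 19.9175
  [7.75→11.75]: (39.42+31.71)/2 × 4 = 142.26
  Sum = 399.475 mcg/mL·hr
Extrapolated tail: C_last / k_e = 31.71 / 0.065 = 487.846
AUC_0→∞ = 399.475 + 487.846 = 887.321 mcg/mL·hr

AUC = 887 mcg/mL·hr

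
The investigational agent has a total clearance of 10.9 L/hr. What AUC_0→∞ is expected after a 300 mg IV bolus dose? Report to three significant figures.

AUC = 27.5 mg/L·hr

AUC_0→∞ = Dose_iv / CL
        = 300 / 10.9 = 27.5229 mg/L·hr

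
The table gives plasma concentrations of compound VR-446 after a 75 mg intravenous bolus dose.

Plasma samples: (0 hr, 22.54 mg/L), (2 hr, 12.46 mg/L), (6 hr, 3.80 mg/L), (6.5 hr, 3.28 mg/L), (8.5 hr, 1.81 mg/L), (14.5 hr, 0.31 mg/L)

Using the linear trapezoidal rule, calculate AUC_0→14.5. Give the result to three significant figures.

AUC = 80.7 mg/L·hr

Trapezoidal AUC_0→14.5:
  [0→2]: (22.54+12.46)/2 × 2 = 35.0
  [2→6]: (12.46+3.80)/2 × 4 = 32.52
  [6→6.5]: (3.80+3.28)/2 × 0.5 = 1.77
  [6.5→8.5]: (3.28+1.81)/2 × 2 = 5.09
  [8.5→14.5]: (1.81+0.31)/2 × 6 = 6.36
  Sum = 80.74 mg/L·hr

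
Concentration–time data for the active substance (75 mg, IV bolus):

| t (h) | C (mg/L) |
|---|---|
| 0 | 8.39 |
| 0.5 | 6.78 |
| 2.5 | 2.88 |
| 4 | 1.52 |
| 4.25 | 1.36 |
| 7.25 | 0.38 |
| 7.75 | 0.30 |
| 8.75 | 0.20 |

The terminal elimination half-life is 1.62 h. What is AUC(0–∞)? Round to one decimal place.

AUC = 20.6 mg/L·h

Trapezoidal AUC_0→8.75:
  [0→0.5]: (8.39+6.78)/2 × 0.5 = 3.7925
  [0.5→2.5]: (6.78+2.88)/2 × 2 = 9.66
  [2.5→4]: (2.88+1.52)/2 × 1.5 = 3.3
  [4→4.25]: (1.52+1.36)/2 × 0.25 = 0.36
  [4.25→7.25]: (1.36+0.38)/2 × 3 = 2.61
  [7.25→7.75]: (0.38+0.30)/2 × 0.5 = 0.17
  [7.75→8.75]: (0.30+0.20)/2 × 1 = 0.25
  Sum = 20.1425 mg/L·h
k_e = ln2 / t½ = 0.693147 / 1.62 = 0.4279 h^-1
Extrapolated tail: C_last / k_e = 0.20 / 0.4279 = 0.467
AUC_0→∞ = 20.1425 + 0.467 = 20.6095 mg/L·h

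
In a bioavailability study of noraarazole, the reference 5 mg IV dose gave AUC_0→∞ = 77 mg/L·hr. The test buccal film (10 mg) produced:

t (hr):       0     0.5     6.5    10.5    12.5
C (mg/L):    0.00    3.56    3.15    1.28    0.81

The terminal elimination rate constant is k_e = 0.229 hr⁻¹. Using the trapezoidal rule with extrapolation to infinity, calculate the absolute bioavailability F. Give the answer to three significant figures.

Trapezoidal AUC_0→12.5 (buccal film):
  [0→0.5]: (0.00+3.56)/2 × 0.5 = 0.89
  [0.5→6.5]: (3.56+3.15)/2 × 6 = 20.13
  [6.5→10.5]: (3.15+1.28)/2 × 4 = 8.86
  [10.5→12.5]: (1.28+0.81)/2 × 2 = 2.09
  Sum = 31.97 mg/L·hr
Tail: C_last/k_e = 0.81/0.229 = 3.537
AUC_0→∞ (buccal film) = 31.97 + 3.537 = 35.507 mg/L·hr
F = (AUC_ev/D_ev)/(AUC_iv/D_iv) = (35.507/10)/(77/5) = 3.5507/15.4 = 0.2306

F = 0.231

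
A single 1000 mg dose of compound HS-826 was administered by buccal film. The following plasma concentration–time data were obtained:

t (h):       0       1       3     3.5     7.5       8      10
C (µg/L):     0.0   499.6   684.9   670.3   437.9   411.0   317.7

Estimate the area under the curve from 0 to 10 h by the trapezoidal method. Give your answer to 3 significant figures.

Trapezoidal AUC_0→10:
  [0→1]: (0.0+499.6)/2 × 1 = 249.8
  [1→3]: (499.6+684.9)/2 × 2 = 1184.5
  [3→3.5]: (684.9+670.3)/2 × 0.5 = 338.8
  [3.5→7.5]: (670.3+437.9)/2 × 4 = 2216.4
  [7.5→8]: (437.9+411.0)/2 × 0.5 = 212.225
  [8→10]: (411.0+317.7)/2 × 2 = 728.7
  Sum = 4930.425 µg/L·h

AUC = 4930 µg/L·h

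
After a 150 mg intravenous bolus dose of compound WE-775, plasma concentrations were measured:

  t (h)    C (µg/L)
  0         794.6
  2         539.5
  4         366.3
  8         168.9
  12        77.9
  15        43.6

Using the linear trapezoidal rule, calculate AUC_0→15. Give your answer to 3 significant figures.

Trapezoidal AUC_0→15:
  [0→2]: (794.6+539.5)/2 × 2 = 1334.1
  [2→4]: (539.5+366.3)/2 × 2 = 905.8
  [4→8]: (366.3+168.9)/2 × 4 = 1070.4
  [8→12]: (168.9+77.9)/2 × 4 = 493.6
  [12→15]: (77.9+43.6)/2 × 3 = 182.25
  Sum = 3986.15 µg/L·h

AUC = 3990 µg/L·h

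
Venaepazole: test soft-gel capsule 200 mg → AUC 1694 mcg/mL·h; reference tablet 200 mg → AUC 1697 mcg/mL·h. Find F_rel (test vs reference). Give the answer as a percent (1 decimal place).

F_rel = 99.8%

F_rel = (AUC_test/D_test) / (AUC_ref/D_ref)
      = (1694/200) / (1697/200)
      = 8.47 / 8.485 = 0.9982 = 99.82%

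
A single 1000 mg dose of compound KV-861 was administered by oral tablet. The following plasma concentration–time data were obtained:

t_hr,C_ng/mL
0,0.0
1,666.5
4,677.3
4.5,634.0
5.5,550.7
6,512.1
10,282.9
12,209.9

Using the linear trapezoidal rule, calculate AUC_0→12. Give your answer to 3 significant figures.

Trapezoidal AUC_0→12:
  [0→1]: (0.0+666.5)/2 × 1 = 333.25
  [1→4]: (666.5+677.3)/2 × 3 = 2015.7
  [4→4.5]: (677.3+634.0)/2 × 0.5 = 327.825
  [4.5→5.5]: (634.0+550.7)/2 × 1 = 592.35
  [5.5→6]: (550.7+512.1)/2 × 0.5 = 265.7
  [6→10]: (512.1+282.9)/2 × 4 = 1590.0
  [10→12]: (282.9+209.9)/2 × 2 = 492.8
  Sum = 5617.625 ng/mL·hr

AUC = 5620 ng/mL·hr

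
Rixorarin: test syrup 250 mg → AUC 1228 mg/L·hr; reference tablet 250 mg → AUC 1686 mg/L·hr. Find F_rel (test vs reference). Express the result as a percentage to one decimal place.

F_rel = (AUC_test/D_test) / (AUC_ref/D_ref)
      = (1228/250) / (1686/250)
      = 4.912 / 6.744 = 0.7284 = 72.84%

F_rel = 72.8%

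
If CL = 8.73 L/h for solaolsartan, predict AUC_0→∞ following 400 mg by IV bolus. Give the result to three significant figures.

AUC_0→∞ = Dose_iv / CL
        = 400 / 8.73 = 45.819 mg/L·h

AUC = 45.8 mg/L·h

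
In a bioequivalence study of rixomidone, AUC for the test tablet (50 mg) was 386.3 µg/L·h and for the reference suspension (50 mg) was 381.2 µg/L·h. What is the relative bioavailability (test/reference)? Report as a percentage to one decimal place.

F_rel = 101.3%

F_rel = (AUC_test/D_test) / (AUC_ref/D_ref)
      = (386.3/50) / (381.2/50)
      = 7.726 / 7.624 = 1.0134 = 101.34%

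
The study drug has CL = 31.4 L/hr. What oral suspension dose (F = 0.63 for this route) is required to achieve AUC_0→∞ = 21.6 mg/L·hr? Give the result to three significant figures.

Dose = CL × AUC_0→∞ / F
     = 31.4 × 21.6 / 0.63 = 1076.57 mg

Dose = 1080 mg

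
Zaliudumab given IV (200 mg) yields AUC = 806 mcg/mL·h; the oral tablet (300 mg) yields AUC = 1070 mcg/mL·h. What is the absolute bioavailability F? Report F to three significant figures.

F = (AUC_ev / D_ev) / (AUC_iv / D_iv)
  = (1070/300) / (806/200)
  = 3.56667 / 4.03 = 0.8850

F = 0.885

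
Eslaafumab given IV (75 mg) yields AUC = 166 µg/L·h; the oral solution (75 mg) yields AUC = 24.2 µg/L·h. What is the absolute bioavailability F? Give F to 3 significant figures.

F = 0.146

F = (AUC_ev / D_ev) / (AUC_iv / D_iv)
  = (24.2/75) / (166/75)
  = 0.322667 / 2.21333 = 0.1458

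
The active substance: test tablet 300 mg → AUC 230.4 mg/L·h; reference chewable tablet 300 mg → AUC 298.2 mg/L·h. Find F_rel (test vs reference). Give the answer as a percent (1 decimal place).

F_rel = 77.3%

F_rel = (AUC_test/D_test) / (AUC_ref/D_ref)
      = (230.4/300) / (298.2/300)
      = 0.768 / 0.994 = 0.7726 = 77.26%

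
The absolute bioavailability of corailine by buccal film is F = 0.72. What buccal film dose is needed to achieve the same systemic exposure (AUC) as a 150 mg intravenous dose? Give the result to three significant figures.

D_buccal = 208 mg

For equal systemic exposure: F × D_ev = D_iv
D_ev = D_iv / F = 150 / 0.72 = 208.333 mg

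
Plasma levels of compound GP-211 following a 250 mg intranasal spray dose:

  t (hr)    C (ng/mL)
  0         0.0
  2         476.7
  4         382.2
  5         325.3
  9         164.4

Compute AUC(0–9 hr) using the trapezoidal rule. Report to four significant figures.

Trapezoidal AUC_0→9:
  [0→2]: (0.0+476.7)/2 × 2 = 476.7
  [2→4]: (476.7+382.2)/2 × 2 = 858.9
  [4→5]: (382.2+325.3)/2 × 1 = 353.75
  [5→9]: (325.3+164.4)/2 × 4 = 979.4
  Sum = 2668.75 ng/mL·hr

AUC = 2669 ng/mL·hr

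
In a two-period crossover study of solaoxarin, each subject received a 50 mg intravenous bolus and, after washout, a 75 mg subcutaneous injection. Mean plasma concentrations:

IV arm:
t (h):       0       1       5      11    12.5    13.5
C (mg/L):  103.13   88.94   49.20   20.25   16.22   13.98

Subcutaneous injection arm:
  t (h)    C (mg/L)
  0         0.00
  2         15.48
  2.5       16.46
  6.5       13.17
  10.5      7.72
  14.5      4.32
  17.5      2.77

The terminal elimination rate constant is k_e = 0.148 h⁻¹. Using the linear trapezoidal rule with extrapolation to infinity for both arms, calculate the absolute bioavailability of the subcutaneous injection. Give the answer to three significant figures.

F = 0.165

Trapezoidal AUC_0→13.5 (IV):
  [0→1]: (103.13+88.94)/2 × 1 = 96.035
  [1→5]: (88.94+49.20)/2 × 4 = 276.28
  [5→11]: (49.20+20.25)/2 × 6 = 208.35
  [11→12.5]: (20.25+16.22)/2 × 1.5 = 27.3525
  [12.5→13.5]: (16.22+13.98)/2 × 1 = 15.1
  Sum = 623.1175 mg/L·h
IV tail: 13.98/0.148 = 94.459; AUC_iv,0→∞ = 623.1175 + 94.459 = 717.5765 mg/L·h
Trapezoidal AUC_0→17.5 (subcutaneous injection):
  [0→2]: (0.00+15.48)/2 × 2 = 15.48
  [2→2.5]: (15.48+16.46)/2 × 0.5 = 7.985
  [2.5→6.5]: (16.46+13.17)/2 × 4 = 59.26
  [6.5→10.5]: (13.17+7.72)/2 × 4 = 41.78
  [10.5→14.5]: (7.72+4.32)/2 × 4 = 24.08
  [14.5→17.5]: (4.32+2.77)/2 × 3 = 10.635
  Sum = 159.22 mg/L·h
subcutaneous injection tail: 2.77/0.148 = 18.716; AUC_ev,0→∞ = 159.22 + 18.716 = 177.936 mg/L·h
F = (AUC_ev/D_ev)/(AUC_iv/D_iv) = (177.936/75)/(717.5765/50) = 2.37248/14.35153 = 0.1653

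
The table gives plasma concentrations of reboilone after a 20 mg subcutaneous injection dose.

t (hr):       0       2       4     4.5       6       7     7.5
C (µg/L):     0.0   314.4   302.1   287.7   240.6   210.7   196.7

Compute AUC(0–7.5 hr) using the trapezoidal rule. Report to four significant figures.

AUC = 1802 µg/L·hr

Trapezoidal AUC_0→7.5:
  [0→2]: (0.0+314.4)/2 × 2 = 314.4
  [2→4]: (314.4+302.1)/2 × 2 = 616.5
  [4→4.5]: (302.1+287.7)/2 × 0.5 = 147.45
  [4.5→6]: (287.7+240.6)/2 × 1.5 = 396.225
  [6→7]: (240.6+210.7)/2 × 1 = 225.65
  [7→7.5]: (210.7+196.7)/2 × 0.5 = 101.85
  Sum = 1802.075 µg/L·hr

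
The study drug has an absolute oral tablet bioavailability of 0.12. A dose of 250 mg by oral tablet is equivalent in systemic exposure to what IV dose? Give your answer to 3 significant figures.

D_iv = 30.0 mg

Systemic exposure from an extravascular dose = F × D_ev, so the equivalent IV dose is F × D_ev.
D_iv = F × D_ev = 0.12 × 250 = 30 mg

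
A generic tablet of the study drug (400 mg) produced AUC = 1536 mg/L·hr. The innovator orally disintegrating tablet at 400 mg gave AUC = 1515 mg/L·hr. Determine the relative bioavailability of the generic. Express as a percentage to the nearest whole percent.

F_rel = (AUC_test/D_test) / (AUC_ref/D_ref)
      = (1536/400) / (1515/400)
      = 3.84 / 3.7875 = 1.0139 = 101.39%

F_rel = 101%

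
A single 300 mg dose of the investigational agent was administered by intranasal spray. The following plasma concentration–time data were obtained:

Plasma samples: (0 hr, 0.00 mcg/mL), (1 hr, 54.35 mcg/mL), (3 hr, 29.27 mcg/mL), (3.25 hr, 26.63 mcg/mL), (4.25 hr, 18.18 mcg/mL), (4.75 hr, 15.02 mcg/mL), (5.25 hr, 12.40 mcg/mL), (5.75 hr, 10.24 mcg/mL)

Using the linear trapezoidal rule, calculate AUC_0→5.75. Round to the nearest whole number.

Trapezoidal AUC_0→5.75:
  [0→1]: (0.00+54.35)/2 × 1 = 27.175
  [1→3]: (54.35+29.27)/2 × 2 = 83.62
  [3→3.25]: (29.27+26.63)/2 × 0.25 = 6.9875
  [3.25→4.25]: (26.63+18.18)/2 × 1 = 22.405
  [4.25→4.75]: (18.18+15.02)/2 × 0.5 = 8.3
  [4.75→5.25]: (15.02+12.40)/2 × 0.5 = 6.855
  [5.25→5.75]: (12.40+10.24)/2 × 0.5 = 5.66
  Sum = 161.0025 mcg/mL·hr

AUC = 161 mcg/mL·hr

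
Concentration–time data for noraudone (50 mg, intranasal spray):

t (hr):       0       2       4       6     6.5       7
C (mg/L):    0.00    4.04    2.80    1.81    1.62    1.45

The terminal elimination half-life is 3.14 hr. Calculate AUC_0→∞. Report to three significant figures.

AUC = 23.7 mg/L·hr

Trapezoidal AUC_0→7:
  [0→2]: (0.00+4.04)/2 × 2 = 4.04
  [2→4]: (4.04+2.80)/2 × 2 = 6.84
  [4→6]: (2.80+1.81)/2 × 2 = 4.61
  [6→6.5]: (1.81+1.62)/2 × 0.5 = 0.8575
  [6.5→7]: (1.62+1.45)/2 × 0.5 = 0.7675
  Sum = 17.115 mg/L·hr
k_e = ln2 / t½ = 0.693147 / 3.14 = 0.2207 hr^-1
Extrapolated tail: C_last / k_e = 1.45 / 0.2207 = 6.570
AUC_0→∞ = 17.115 + 6.570 = 23.685 mg/L·hr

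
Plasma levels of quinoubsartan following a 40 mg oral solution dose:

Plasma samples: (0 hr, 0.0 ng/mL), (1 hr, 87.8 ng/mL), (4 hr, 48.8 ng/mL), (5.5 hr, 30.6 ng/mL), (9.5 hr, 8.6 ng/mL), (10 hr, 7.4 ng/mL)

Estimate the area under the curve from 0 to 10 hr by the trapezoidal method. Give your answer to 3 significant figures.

Trapezoidal AUC_0→10:
  [0→1]: (0.0+87.8)/2 × 1 = 43.9
  [1→4]: (87.8+48.8)/2 × 3 = 204.9
  [4→5.5]: (48.8+30.6)/2 × 1.5 = 59.55
  [5.5→9.5]: (30.6+8.6)/2 × 4 = 78.4
  [9.5→10]: (8.6+7.4)/2 × 0.5 = 4.0
  Sum = 390.75 ng/mL·hr

AUC = 391 ng/mL·hr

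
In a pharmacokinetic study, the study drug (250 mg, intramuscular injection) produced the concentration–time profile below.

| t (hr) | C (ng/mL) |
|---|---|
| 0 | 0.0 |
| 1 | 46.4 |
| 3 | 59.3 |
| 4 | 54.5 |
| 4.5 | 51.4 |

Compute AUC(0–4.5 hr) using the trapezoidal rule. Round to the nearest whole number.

AUC = 212 ng/mL·hr

Trapezoidal AUC_0→4.5:
  [0→1]: (0.0+46.4)/2 × 1 = 23.2
  [1→3]: (46.4+59.3)/2 × 2 = 105.7
  [3→4]: (59.3+54.5)/2 × 1 = 56.9
  [4→4.5]: (54.5+51.4)/2 × 0.5 = 26.475
  Sum = 212.275 ng/mL·hr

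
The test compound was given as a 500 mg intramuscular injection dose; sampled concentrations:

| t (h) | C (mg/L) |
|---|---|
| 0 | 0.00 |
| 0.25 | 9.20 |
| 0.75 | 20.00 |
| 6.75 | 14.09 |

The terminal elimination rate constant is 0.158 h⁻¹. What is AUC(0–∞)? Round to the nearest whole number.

Trapezoidal AUC_0→6.75:
  [0→0.25]: (0.00+9.20)/2 × 0.25 = 1.15
  [0.25→0.75]: (9.20+20.00)/2 × 0.5 = 7.3
  [0.75→6.75]: (20.00+14.09)/2 × 6 = 102.27
  Sum = 110.72 mg/L·h
Extrapolated tail: C_last / k_e = 14.09 / 0.158 = 89.177
AUC_0→∞ = 110.72 + 89.177 = 199.897 mg/L·h

AUC = 200 mg/L·h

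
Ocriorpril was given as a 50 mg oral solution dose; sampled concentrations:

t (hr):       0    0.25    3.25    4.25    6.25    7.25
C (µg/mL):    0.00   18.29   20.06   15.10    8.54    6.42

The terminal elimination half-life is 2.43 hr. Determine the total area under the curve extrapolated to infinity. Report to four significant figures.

AUC = 131.0 µg/mL·hr

Trapezoidal AUC_0→7.25:
  [0→0.25]: (0.00+18.29)/2 × 0.25 = 2.28625
  [0.25→3.25]: (18.29+20.06)/2 × 3 = 57.525
  [3.25→4.25]: (20.06+15.10)/2 × 1 = 17.58
  [4.25→6.25]: (15.10+8.54)/2 × 2 = 23.64
  [6.25→7.25]: (8.54+6.42)/2 × 1 = 7.48
  Sum = 108.51125 µg/mL·hr
k_e = ln2 / t½ = 0.693147 / 2.43 = 0.2852 hr^-1
Extrapolated tail: C_last / k_e = 6.42 / 0.2852 = 22.511
AUC_0→∞ = 108.51125 + 22.511 = 131.02225 µg/mL·hr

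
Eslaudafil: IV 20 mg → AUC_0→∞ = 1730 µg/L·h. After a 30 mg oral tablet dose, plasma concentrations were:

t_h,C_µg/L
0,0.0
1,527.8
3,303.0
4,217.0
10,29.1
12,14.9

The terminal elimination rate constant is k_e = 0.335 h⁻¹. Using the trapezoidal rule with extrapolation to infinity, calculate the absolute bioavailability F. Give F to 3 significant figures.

F = 0.841

Trapezoidal AUC_0→12 (oral tablet):
  [0→1]: (0.0+527.8)/2 × 1 = 263.9
  [1→3]: (527.8+303.0)/2 × 2 = 830.8
  [3→4]: (303.0+217.0)/2 × 1 = 260.0
  [4→10]: (217.0+29.1)/2 × 6 = 738.3
  [10→12]: (29.1+14.9)/2 × 2 = 44.0
  Sum = 2137.0 µg/L·h
Tail: C_last/k_e = 14.9/0.335 = 44.478
AUC_0→∞ (oral tablet) = 2137.0 + 44.478 = 2181.478 µg/L·h
F = (AUC_ev/D_ev)/(AUC_iv/D_iv) = (2181.478/30)/(1730/20) = 72.7159/86.5 = 0.8406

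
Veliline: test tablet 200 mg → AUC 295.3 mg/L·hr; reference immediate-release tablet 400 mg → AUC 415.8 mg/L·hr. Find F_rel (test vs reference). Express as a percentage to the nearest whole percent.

F_rel = 142%

F_rel = (AUC_test/D_test) / (AUC_ref/D_ref)
      = (295.3/200) / (415.8/400)
      = 1.4765 / 1.0395 = 1.4204 = 142.04%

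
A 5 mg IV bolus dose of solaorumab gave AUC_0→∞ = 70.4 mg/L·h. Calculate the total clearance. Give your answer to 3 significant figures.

CL = Dose_iv / AUC_0→∞
   = 5 / 70.4 = 0.0710227 L/h

CL = 0.0710 L/h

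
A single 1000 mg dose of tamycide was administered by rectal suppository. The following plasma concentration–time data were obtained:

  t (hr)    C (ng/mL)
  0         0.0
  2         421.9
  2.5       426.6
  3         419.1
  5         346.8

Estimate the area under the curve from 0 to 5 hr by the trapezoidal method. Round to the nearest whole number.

AUC = 1611 ng/mL·hr

Trapezoidal AUC_0→5:
  [0→2]: (0.0+421.9)/2 × 2 = 421.9
  [2→2.5]: (421.9+426.6)/2 × 0.5 = 212.125
  [2.5→3]: (426.6+419.1)/2 × 0.5 = 211.425
  [3→5]: (419.1+346.8)/2 × 2 = 765.9
  Sum = 1611.35 ng/mL·hr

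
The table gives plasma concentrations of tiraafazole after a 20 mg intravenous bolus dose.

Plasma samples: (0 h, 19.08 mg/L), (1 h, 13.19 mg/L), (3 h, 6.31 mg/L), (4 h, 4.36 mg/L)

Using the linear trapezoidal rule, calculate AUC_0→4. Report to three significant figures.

Trapezoidal AUC_0→4:
  [0→1]: (19.08+13.19)/2 × 1 = 16.135
  [1→3]: (13.19+6.31)/2 × 2 = 19.5
  [3→4]: (6.31+4.36)/2 × 1 = 5.335
  Sum = 40.97 mg/L·h

AUC = 41.0 mg/L·h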